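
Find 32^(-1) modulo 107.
97

Using Extended Euclidean Algorithm:
gcd(32, 107) = 1
Bezout coefficients: 32 × -10 + 107 × 3 = 1
So 32 × -10 ≡ 1 (mod 107)
The inverse is -10 mod 107 = 97
Verification: 32 × 97 = 3104 = 29 × 107 + 1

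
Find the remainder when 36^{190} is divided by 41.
By Fermat: 36^{40} ≡ 1 (mod 41). 190 = 4×40 + 30. So 36^{190} ≡ 36^{30} ≡ 40 (mod 41)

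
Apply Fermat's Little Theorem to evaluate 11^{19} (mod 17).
5

By Fermat's Little Theorem, a^(p-1) ≡ 1 (mod p) for prime p and gcd(a, p) = 1
Here p = 17, so 11^16 ≡ 1 (mod 17)
We can reduce the exponent: 19 mod 16 = 3
So 11^19 ≡ 11^3 (mod 17)
Computing: 11^3 mod 17 = 5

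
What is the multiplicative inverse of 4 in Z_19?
4^(-1) ≡ 5 (mod 19). Verification: 4 × 5 = 20 ≡ 1 (mod 19)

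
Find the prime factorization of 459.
3^3 × 17

Divide by primes starting from smallest:
459 ÷ 3 = 153
153 ÷ 3 = 51
51 ÷ 3 = 17
17 ÷ 17 = 1

459 = 3^3 × 17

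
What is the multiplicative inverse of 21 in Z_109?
26

Using Extended Euclidean Algorithm:
gcd(21, 109) = 1
Bezout coefficients: 21 × 26 + 109 × -5 = 1
So 21 × 26 ≡ 1 (mod 109)
The inverse is 26 mod 109 = 26
Verification: 21 × 26 = 546 = 5 × 109 + 1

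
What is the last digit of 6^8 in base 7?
8 = 8 (binary 1000). Repeated squaring mod 7: 6^1 ≡ 6; 6^2 ≡ 6² = 36 ≡ 1; 6^4 ≡ 1² = 1 ≡ 1; 6^8 ≡ 1² = 1 ≡ 1. So 6^8 ≡ 1 (mod 7).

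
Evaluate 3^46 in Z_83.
Using repeated squaring. 46 = 32 + 8 + 4 + 2 (binary 101110). Repeated squaring mod 83: 3^1 ≡ 3; 3^2 ≡ 3² = 9 ≡ 9; 3^4 ≡ 9² = 81 ≡ 81; 3^8 ≡ 81² = 6561 ≡ 4; 3^16 ≡ 4² = 16 ≡ 16; 3^32 ≡ 16² = 256 ≡ 7. Multiply: 3^46 = 3^32 × 3^8 × 3^4 × 3^2 ≡ 7 × 4 × 81 × 9 (mod 83): 7 × 4 = 28 ≡ 28; 28 × 81 = 2268 ≡ 27; 27 × 9 = 243 ≡ 77. So 3^46 ≡ 77 (mod 83).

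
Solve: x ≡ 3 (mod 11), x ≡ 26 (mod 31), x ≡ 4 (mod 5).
M = 11 × 31 × 5 = 1705. M₁ = 155, y₁ ≡ 1 (mod 11). M₂ = 55, y₂ ≡ 22 (mod 31). M₃ = 341, y₃ ≡ 1 (mod 5). x = 3×155×1 + 26×55×22 + 4×341×1 ≡ 894 (mod 1705)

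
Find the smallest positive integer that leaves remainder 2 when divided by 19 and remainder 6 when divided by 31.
M = 19 × 31 = 589. M₁ = 31, y₁ ≡ 8 (mod 19). M₂ = 19, y₂ ≡ 18 (mod 31). m = 2×31×8 + 6×19×18 ≡ 192 (mod 589). The smallest positive such number is 192.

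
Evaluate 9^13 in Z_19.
Using repeated squaring. 13 = 8 + 4 + 1 (binary 1101). Repeated squaring mod 19: 9^1 ≡ 9; 9^2 ≡ 9² = 81 ≡ 5; 9^4 ≡ 5² = 25 ≡ 6; 9^8 ≡ 6² = 36 ≡ 17. Multiply: 9^13 = 9^8 × 9^4 × 9^1 ≡ 17 × 6 × 9 (mod 19): 17 × 6 = 102 ≡ 7; 7 × 9 = 63 ≡ 6. So 9^13 ≡ 6 (mod 19).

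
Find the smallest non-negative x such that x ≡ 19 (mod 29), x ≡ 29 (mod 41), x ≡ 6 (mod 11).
193

Using the Chinese Remainder Theorem:
M = product of moduli = 13079
For equation 1: M_1 = 451, 451 ≡ 16 (mod 29), inverse of 451 mod 29 is 20 (check: 16 × 20 = 320 ≡ 1 (mod 29))
For equation 2: M_2 = 319, 319 ≡ 32 (mod 41), inverse of 319 mod 41 is 9 (check: 32 × 9 = 288 ≡ 1 (mod 41))
For equation 3: M_3 = 1189, 1189 ≡ 1 (mod 11), inverse of 1189 mod 11 is 1 (check: 1 × 1 = 1 ≡ 1 (mod 11))
Combine: x ≡ Σ r_i×M_i×(M_i⁻¹ mod m_i) = 19×451×20 + 29×319×9 + 6×1189×1 = 171380 + 83259 + 7134 = 261773
261773 mod 13079 = 193
x ≡ 193 (mod 13079)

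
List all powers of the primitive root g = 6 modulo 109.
g^1, g^2, ..., g^{108} mod 109: {6, 36, 107, 97, 37, 4, 24, 35, 101, 61, 39, 16, 96, 31, 77, 26, 47, 64, 57, 15, 90, 104, 79, 38, 10, 60, 33, 89, 98, 43, 40, 22, 23, 29, 65, 63, 51, 88, 92, 7, 42, 34, 95, 25, 41, 28, 59, 27, 53, 100, 55, 3, 18, 108, 103, 73, 2, 12, 72, 105, 85, 74, 8, 48, 70, 93, 13, 78, 32, 83, 62, 45, 52, 94, 19, 5, 30, 71, 99, 49, 76, 20, 11, 66, 69, 87, 86, 80, 44, 46, 58, 21, 17, 102, 67, 75, 14, 84, 68, 81, 50, 82, 56, 9, 54, 106, 91, 1}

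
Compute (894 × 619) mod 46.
6

(894 × 619) = 553386
553386 mod 46 = 6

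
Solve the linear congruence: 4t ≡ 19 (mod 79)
64

Since gcd(4, 79) = 1 divides 19, a solution exists.
Multiply both sides by the inverse of 4 mod 79:
  4^(-1) mod 79 = 20
  x ≡ 20 × 19 ≡ 380 ≡ 64 (mod 79)
Verification: 4 × 64 = 256 = 3 × 79 + 19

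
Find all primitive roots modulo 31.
Primitive roots mod 31: {3, 11, 12, 13, 17, 21, 22, 24}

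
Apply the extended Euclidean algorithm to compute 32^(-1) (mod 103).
Extended GCD: 32(29) + 103(-9) = 1. So 32^(-1) ≡ 29 ≡ 29 (mod 103). Verify: 32 × 29 = 928 ≡ 1 (mod 103)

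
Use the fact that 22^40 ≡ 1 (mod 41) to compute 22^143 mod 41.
By Fermat: 22^{40} ≡ 1 (mod 41). 143 = 3×40 + 23. So 22^{143} ≡ 22^{23} ≡ 12 (mod 41)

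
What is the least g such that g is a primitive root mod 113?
p - 1 = 112 has prime divisors 2, 7. h is a primitive root mod 113 iff h^(112/q) ≢ 1 (mod 113) for each such q.
h = 2: 2^56 ≡ 1, 2^16 ≡ 109 (mod 113); 2^56 ≡ 1, so not a primitive root.
h = 3: 3^56 ≡ 112, 3^16 ≡ 49 (mod 113); none is 1, so 3 has order 112 and is a primitive root.
The smallest primitive root mod 113 is g = 3.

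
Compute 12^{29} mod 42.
24

Using successive squaring:
Binary expansion of 29: 11101
Powers of 12 mod 42 (each is the square of the previous):
  12^1 ≡ 12 (mod 42)
  12^2 ≡ 12² = 144 ≡ 18 (mod 42)
  12^4 ≡ 18² = 324 ≡ 30 (mod 42)
  12^8 ≡ 30² = 900 ≡ 18 (mod 42)
  12^16 ≡ 18² = 324 ≡ 30 (mod 42)
29 = 16 + 8 + 4 + 1, so 12^29 = 12^16 × 12^8 × 12^4 × 12^1 ≡ 30 × 18 × 30 × 12 (mod 42)
Multiplying step by step:
  30 × 18 = 540 ≡ 36 (mod 42)
  36 × 30 = 1080 ≡ 30 (mod 42)
  30 × 12 = 360 ≡ 24 (mod 42)
Result: 12^29 ≡ 24 (mod 42)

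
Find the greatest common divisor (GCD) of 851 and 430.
1

Using the Euclidean algorithm:
851 = 1 × 430 + 421
430 = 1 × 421 + 9
421 = 46 × 9 + 7
9 = 1 × 7 + 2
7 = 3 × 2 + 1
2 = 2 × 1 + 0

GCD(851, 430) = 1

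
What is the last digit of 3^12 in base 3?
Using repeated squaring. 3 ≡ 0 (mod 3). 12 = 8 + 4 (binary 1100). Repeated squaring mod 3: 0^1 ≡ 0; 0^2 ≡ 0² = 0 ≡ 0; 0^4 ≡ 0² = 0 ≡ 0; 0^8 ≡ 0² = 0 ≡ 0. Multiply: 3^12 ≡ 0^8 × 0^4 ≡ 0 × 0 (mod 3): 0 × 0 = 0 ≡ 0. So 3^12 ≡ 0 (mod 3).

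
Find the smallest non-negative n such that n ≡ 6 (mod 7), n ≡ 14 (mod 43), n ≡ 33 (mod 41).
6593

Using the Chinese Remainder Theorem:
M = product of moduli = 12341
For equation 1: M_1 = 1763, 1763 ≡ 6 (mod 7), inverse of 1763 mod 7 is 6 (check: 6 × 6 = 36 ≡ 1 (mod 7))
For equation 2: M_2 = 287, 287 ≡ 29 (mod 43), inverse of 287 mod 43 is 3 (check: 29 × 3 = 87 ≡ 1 (mod 43))
For equation 3: M_3 = 301, 301 ≡ 14 (mod 41), inverse of 301 mod 41 is 3 (check: 14 × 3 = 42 ≡ 1 (mod 41))
Combine: n ≡ Σ r_i×M_i×(M_i⁻¹ mod m_i) = 6×1763×6 + 14×287×3 + 33×301×3 = 63468 + 12054 + 29799 = 105321
105321 mod 12341 = 6593
n ≡ 6593 (mod 12341)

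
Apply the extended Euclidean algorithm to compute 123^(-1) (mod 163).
Extended GCD: 123(-53) + 163(40) = 1. So 123^(-1) ≡ 110 ≡ 110 (mod 163). Verify: 123 × 110 = 13530 ≡ 1 (mod 163)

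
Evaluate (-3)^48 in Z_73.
Using repeated squaring. (-3) ≡ 70 (mod 73). 48 = 32 + 16 (binary 110000). Repeated squaring mod 73: 70^1 ≡ 70; 70^2 ≡ 70² = 4900 ≡ 9; 70^4 ≡ 9² = 81 ≡ 8; 70^8 ≡ 8² = 64 ≡ 64; 70^16 ≡ 64² = 4096 ≡ 8; 70^32 ≡ 8² = 64 ≡ 64. Multiply: (-3)^48 ≡ 70^32 × 70^16 ≡ 64 × 8 (mod 73): 64 × 8 = 512 ≡ 1. So (-3)^48 ≡ 1 (mod 73).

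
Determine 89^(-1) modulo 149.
89^(-1) ≡ 72 (mod 149). Verification: 89 × 72 = 6408 ≡ 1 (mod 149)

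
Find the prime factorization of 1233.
3^2 × 137

Divide by primes starting from smallest:
1233 ÷ 3 = 411
411 ÷ 3 = 137
137 ÷ 137 = 1

1233 = 3^2 × 137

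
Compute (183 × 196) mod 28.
0

(183 × 196) = 35868
35868 mod 28 = 0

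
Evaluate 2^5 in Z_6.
5 = 4 + 1 (binary 101). Repeated squaring mod 6: 2^1 ≡ 2; 2^2 ≡ 2² = 4 ≡ 4; 2^4 ≡ 4² = 16 ≡ 4. Multiply: 2^5 = 2^4 × 2^1 ≡ 4 × 2 (mod 6): 4 × 2 = 8 ≡ 2. So 2^5 ≡ 2 (mod 6).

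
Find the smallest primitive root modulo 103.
p - 1 = 102 has prime divisors 2, 3, 17. h is a primitive root mod 103 iff h^(102/q) ≢ 1 (mod 103) for each such q.
h = 2: 2^51 ≡ 1, 2^34 ≡ 46, 2^6 ≡ 64 (mod 103); 2^51 ≡ 1, so not a primitive root.
h = 3: 3^51 ≡ 102, 3^34 ≡ 1, 3^6 ≡ 8 (mod 103); 3^34 ≡ 1, so not a primitive root.
h = 4: 4^51 ≡ 1, 4^34 ≡ 56, 4^6 ≡ 79 (mod 103); 4^51 ≡ 1, so not a primitive root.
h = 5: 5^51 ≡ 102, 5^34 ≡ 56, 5^6 ≡ 72 (mod 103); none is 1, so 5 has order 102 and is a primitive root.
The smallest primitive root mod 103 is g = 5.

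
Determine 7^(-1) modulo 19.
7^(-1) ≡ 11 (mod 19). Verification: 7 × 11 = 77 ≡ 1 (mod 19)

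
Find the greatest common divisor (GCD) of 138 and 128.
2

Using the Euclidean algorithm:
138 = 1 × 128 + 10
128 = 12 × 10 + 8
10 = 1 × 8 + 2
8 = 4 × 2 + 0

GCD(138, 128) = 2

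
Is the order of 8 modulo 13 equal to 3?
No, the actual order is 4, not 3.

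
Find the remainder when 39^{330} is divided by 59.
By Fermat: 39^{58} ≡ 1 (mod 59). 330 = 5×58 + 40. So 39^{330} ≡ 39^{40} ≡ 57 (mod 59)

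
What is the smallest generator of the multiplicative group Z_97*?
p - 1 = 96 has prime divisors 2, 3. h is a primitive root mod 97 iff h^(96/q) ≢ 1 (mod 97) for each such q.
h = 2: 2^48 ≡ 1, 2^32 ≡ 35 (mod 97); 2^48 ≡ 1, so not a primitive root.
h = 3: 3^48 ≡ 1, 3^32 ≡ 35 (mod 97); 3^48 ≡ 1, so not a primitive root.
h = 4: 4^48 ≡ 1, 4^32 ≡ 61 (mod 97); 4^48 ≡ 1, so not a primitive root.
h = 5: 5^48 ≡ 96, 5^32 ≡ 35 (mod 97); none is 1, so 5 has order 96 and is a primitive root.
The smallest primitive root mod 97 is g = 5.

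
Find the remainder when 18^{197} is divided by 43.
By Fermat: 18^{42} ≡ 1 (mod 43). 197 = 4×42 + 29. So 18^{197} ≡ 18^{29} ≡ 3 (mod 43)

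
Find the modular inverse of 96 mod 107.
96^(-1) ≡ 68 (mod 107). Verification: 96 × 68 = 6528 ≡ 1 (mod 107)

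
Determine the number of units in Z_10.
4

Prime factorization: 10 = 2 × 5
Using the formula φ(n) = n × Π(1 - 1/p) for each prime factor p:
φ(10) = 10 × (1 - 1/2) × (1 - 1/5)
φ(10) = 4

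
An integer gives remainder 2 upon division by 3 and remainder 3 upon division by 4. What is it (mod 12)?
M = 3 × 4 = 12. M₁ = 4, y₁ ≡ 1 (mod 3). M₂ = 3, y₂ ≡ 3 (mod 4). r = 2×4×1 + 3×3×3 ≡ 11 (mod 12). The smallest positive such number is 11.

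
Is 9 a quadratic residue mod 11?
By Euler's criterion: 9^{5} ≡ 1 (mod 11). Since this equals 1, 9 is a QR.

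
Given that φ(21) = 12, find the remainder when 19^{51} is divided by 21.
By Euler: 19^{12} ≡ 1 (mod 21) since gcd(19, 21) = 1. 51 = 4×12 + 3. So 19^{51} ≡ 19^{3} ≡ 13 (mod 21)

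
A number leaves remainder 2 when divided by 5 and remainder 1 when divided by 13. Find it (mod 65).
M = 5 × 13 = 65. M₁ = 13, y₁ ≡ 2 (mod 5). M₂ = 5, y₂ ≡ 8 (mod 13). r = 2×13×2 + 1×5×8 ≡ 27 (mod 65)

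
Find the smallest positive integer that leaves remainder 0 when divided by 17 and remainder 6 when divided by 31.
M = 17 × 31 = 527. M₁ = 31, y₁ ≡ 11 (mod 17). M₂ = 17, y₂ ≡ 11 (mod 31). n = 0×31×11 + 6×17×11 ≡ 68 (mod 527). The smallest positive such number is 68.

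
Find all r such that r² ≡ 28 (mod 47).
The square roots of 28 mod 47 are 34 and 13. Verify: 34² = 1156 ≡ 28 (mod 47)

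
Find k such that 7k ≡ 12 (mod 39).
24

Since gcd(7, 39) = 1 divides 12, a solution exists.
Multiply both sides by the inverse of 7 mod 39:
  7^(-1) mod 39 = 28
  x ≡ 28 × 12 ≡ 336 ≡ 24 (mod 39)
Verification: 7 × 24 = 168 = 4 × 39 + 12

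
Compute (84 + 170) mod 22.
12

(84 + 170) = 254
254 mod 22 = 12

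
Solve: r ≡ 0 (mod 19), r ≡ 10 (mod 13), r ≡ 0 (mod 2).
M = 19 × 13 × 2 = 494. M₁ = 26, y₁ ≡ 11 (mod 19). M₂ = 38, y₂ ≡ 12 (mod 13). M₃ = 247, y₃ ≡ 1 (mod 2). r = 0×26×11 + 10×38×12 + 0×247×1 ≡ 114 (mod 494)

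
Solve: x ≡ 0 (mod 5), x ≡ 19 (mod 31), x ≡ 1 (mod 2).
M = 5 × 31 × 2 = 310. M₁ = 62, y₁ ≡ 3 (mod 5). M₂ = 10, y₂ ≡ 28 (mod 31). M₃ = 155, y₃ ≡ 1 (mod 2). x = 0×62×3 + 19×10×28 + 1×155×1 ≡ 205 (mod 310)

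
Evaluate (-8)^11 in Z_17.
Using repeated squaring. (-8) ≡ 9 (mod 17). 11 = 8 + 2 + 1 (binary 1011). Repeated squaring mod 17: 9^1 ≡ 9; 9^2 ≡ 9² = 81 ≡ 13; 9^4 ≡ 13² = 169 ≡ 16; 9^8 ≡ 16² = 256 ≡ 1. Multiply: (-8)^11 ≡ 9^8 × 9^2 × 9^1 ≡ 1 × 13 × 9 (mod 17): 1 × 13 = 13 ≡ 13; 13 × 9 = 117 ≡ 15. So (-8)^11 ≡ 15 (mod 17).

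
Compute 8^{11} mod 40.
32

Using successive squaring:
Binary expansion of 11: 1011
Powers of 8 mod 40 (each is the square of the previous):
  8^1 ≡ 8 (mod 40)
  8^2 ≡ 8² = 64 ≡ 24 (mod 40)
  8^4 ≡ 24² = 576 ≡ 16 (mod 40)
  8^8 ≡ 16² = 256 ≡ 16 (mod 40)
11 = 8 + 2 + 1, so 8^11 = 8^8 × 8^2 × 8^1 ≡ 16 × 24 × 8 (mod 40)
Multiplying step by step:
  16 × 24 = 384 ≡ 24 (mod 40)
  24 × 8 = 192 ≡ 32 (mod 40)
Result: 8^11 ≡ 32 (mod 40)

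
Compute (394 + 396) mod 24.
22

(394 + 396) = 790
790 mod 24 = 22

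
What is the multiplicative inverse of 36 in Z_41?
36^(-1) ≡ 8 (mod 41). Verification: 36 × 8 = 288 ≡ 1 (mod 41)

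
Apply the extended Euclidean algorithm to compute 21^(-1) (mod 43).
Extended GCD: 21(-2) + 43(1) = 1. So 21^(-1) ≡ 41 ≡ 41 (mod 43). Verify: 21 × 41 = 861 ≡ 1 (mod 43)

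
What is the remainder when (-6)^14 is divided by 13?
Using Fermat: (-6)^{12} ≡ 1 (mod 13). 14 ≡ 2 (mod 12). So (-6)^{14} ≡ (-6)^{2} ≡ 10 (mod 13)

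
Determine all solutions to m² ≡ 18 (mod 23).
The square roots of 18 mod 23 are 8 and 15. Verify: 8² = 64 ≡ 18 (mod 23)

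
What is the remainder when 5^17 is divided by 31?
Using repeated squaring. 17 = 16 + 1 (binary 10001). Repeated squaring mod 31: 5^1 ≡ 5; 5^2 ≡ 5² = 25 ≡ 25; 5^4 ≡ 25² = 625 ≡ 5; 5^8 ≡ 5² = 25 ≡ 25; 5^16 ≡ 25² = 625 ≡ 5. Multiply: 5^17 = 5^16 × 5^1 ≡ 5 × 5 (mod 31): 5 × 5 = 25 ≡ 25. So 5^17 ≡ 25 (mod 31).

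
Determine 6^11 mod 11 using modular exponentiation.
Using Fermat: 6^{10} ≡ 1 (mod 11). 11 ≡ 1 (mod 10). So 6^{11} ≡ 6^{1} ≡ 6 (mod 11)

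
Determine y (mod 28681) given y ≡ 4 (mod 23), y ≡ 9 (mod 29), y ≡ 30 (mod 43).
26776

Using the Chinese Remainder Theorem:
M = product of moduli = 28681
For equation 1: M_1 = 1247, 1247 ≡ 5 (mod 23), inverse of 1247 mod 23 is 14 (check: 5 × 14 = 70 ≡ 1 (mod 23))
For equation 2: M_2 = 989, 989 ≡ 3 (mod 29), inverse of 989 mod 29 is 10 (check: 3 × 10 = 30 ≡ 1 (mod 29))
For equation 3: M_3 = 667, 667 ≡ 22 (mod 43), inverse of 667 mod 43 is 2 (check: 22 × 2 = 44 ≡ 1 (mod 43))
Combine: y ≡ Σ r_i×M_i×(M_i⁻¹ mod m_i) = 4×1247×14 + 9×989×10 + 30×667×2 = 69832 + 89010 + 40020 = 198862
198862 mod 28681 = 26776
y ≡ 26776 (mod 28681)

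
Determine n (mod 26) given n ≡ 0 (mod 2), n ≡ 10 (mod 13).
10

Using the Chinese Remainder Theorem:
M = product of moduli = 26
For equation 1: M_1 = 13, 13 ≡ 1 (mod 2), inverse of 13 mod 2 is 1 (check: 1 × 1 = 1 ≡ 1 (mod 2))
For equation 2: M_2 = 2, 2 ≡ 2 (mod 13), inverse of 2 mod 13 is 7 (check: 2 × 7 = 14 ≡ 1 (mod 13))
Combine: n ≡ Σ r_i×M_i×(M_i⁻¹ mod m_i) = 0×13×1 + 10×2×7 = 0 + 140 = 140
140 mod 26 = 10
n ≡ 10 (mod 26)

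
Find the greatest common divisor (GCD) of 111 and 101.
1

Using the Euclidean algorithm:
111 = 1 × 101 + 10
101 = 10 × 10 + 1
10 = 10 × 1 + 0

GCD(111, 101) = 1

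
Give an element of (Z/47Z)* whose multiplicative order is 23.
2 has order 23 mod 47 since 2^{23} ≡ 1 (mod 47) and no smaller power works.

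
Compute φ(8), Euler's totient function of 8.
4

Prime factorization: 8 = 2^3
Using the formula φ(n) = n × Π(1 - 1/p) for each prime factor p:
φ(8) = 8 × (1 - 1/2)
φ(8) = 4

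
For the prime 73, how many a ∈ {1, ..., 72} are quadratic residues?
For prime 73, there are (p-1)/2 = (73-1)/2 = 36 quadratic residues (excluding 0).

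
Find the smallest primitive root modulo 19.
2

A primitive root g modulo p has order p-1 = 18
Prime divisors of 18: [2, 3]
g is a primitive root iff g^(18/q) ≢ 1 (mod 19) for each prime divisor q
Testing small values:
  g = 2: 2^9 ≡ 18, 2^6 ≡ 7 (mod 19) → none is 1, primitive root!
The smallest primitive root is 2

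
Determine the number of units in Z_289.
272

Prime factorization: 289 = 17^2
Using the formula φ(n) = n × Π(1 - 1/p) for each prime factor p:
φ(289) = 289 × (1 - 1/17)
φ(289) = 272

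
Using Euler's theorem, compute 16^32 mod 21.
By Euler: 16^{12} ≡ 1 (mod 21) since gcd(16, 21) = 1. 32 = 2×12 + 8. So 16^{32} ≡ 16^{8} ≡ 4 (mod 21)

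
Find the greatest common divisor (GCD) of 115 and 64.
1

Using the Euclidean algorithm:
115 = 1 × 64 + 51
64 = 1 × 51 + 13
51 = 3 × 13 + 12
13 = 1 × 12 + 1
12 = 12 × 1 + 0

GCD(115, 64) = 1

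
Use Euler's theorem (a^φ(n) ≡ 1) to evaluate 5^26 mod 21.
By Euler: 5^{12} ≡ 1 (mod 21) since gcd(5, 21) = 1. 26 = 2×12 + 2. So 5^{26} ≡ 5^{2} ≡ 4 (mod 21)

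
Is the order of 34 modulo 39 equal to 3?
No, the actual order is 4, not 3.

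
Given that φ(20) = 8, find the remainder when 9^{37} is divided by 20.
By Euler: 9^{8} ≡ 1 (mod 20) since gcd(9, 20) = 1. 37 = 4×8 + 5. So 9^{37} ≡ 9^{5} ≡ 9 (mod 20)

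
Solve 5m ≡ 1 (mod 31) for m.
5^(-1) ≡ 25 (mod 31). Verification: 5 × 25 = 125 ≡ 1 (mod 31)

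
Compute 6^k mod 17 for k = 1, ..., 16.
g^1, g^2, ..., g^{16} mod 17: {6, 2, 12, 4, 7, 8, 14, 16, 11, 15, 5, 13, 10, 9, 3, 1}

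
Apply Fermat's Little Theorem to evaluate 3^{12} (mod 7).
1

By Fermat's Little Theorem, a^(p-1) ≡ 1 (mod p) for prime p and gcd(a, p) = 1
Here p = 7, so 3^6 ≡ 1 (mod 7)
We can reduce the exponent: 12 mod 6 = 0
So 3^12 ≡ 3^0 (mod 7)
Computing: 3^0 mod 7 = 1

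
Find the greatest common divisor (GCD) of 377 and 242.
1

Using the Euclidean algorithm:
377 = 1 × 242 + 135
242 = 1 × 135 + 107
135 = 1 × 107 + 28
107 = 3 × 28 + 23
28 = 1 × 23 + 5
23 = 4 × 5 + 3
5 = 1 × 3 + 2
3 = 1 × 2 + 1
2 = 2 × 1 + 0

GCD(377, 242) = 1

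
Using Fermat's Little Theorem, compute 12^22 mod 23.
By Fermat's Little Theorem, 12^{22} ≡ 1 (mod 23) since 23 is prime and gcd(12, 23) = 1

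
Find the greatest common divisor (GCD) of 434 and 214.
2

Using the Euclidean algorithm:
434 = 2 × 214 + 6
214 = 35 × 6 + 4
6 = 1 × 4 + 2
4 = 2 × 2 + 0

GCD(434, 214) = 2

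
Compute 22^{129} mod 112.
64

Using successive squaring:
Binary expansion of 129: 10000001
Powers of 22 mod 112 (each is the square of the previous):
  22^1 ≡ 22 (mod 112)
  22^2 ≡ 22² = 484 ≡ 36 (mod 112)
  22^4 ≡ 36² = 1296 ≡ 64 (mod 112)
  22^8 ≡ 64² = 4096 ≡ 64 (mod 112)
  22^16 ≡ 64² = 4096 ≡ 64 (mod 112)
  22^32 ≡ 64² = 4096 ≡ 64 (mod 112)
  22^64 ≡ 64² = 4096 ≡ 64 (mod 112)
  22^128 ≡ 64² = 4096 ≡ 64 (mod 112)
129 = 128 + 1, so 22^129 = 22^128 × 22^1 ≡ 64 × 22 (mod 112)
Multiplying step by step:
  64 × 22 = 1408 ≡ 64 (mod 112)
Result: 22^129 ≡ 64 (mod 112)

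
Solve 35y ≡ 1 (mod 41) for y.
34

Using Extended Euclidean Algorithm:
gcd(35, 41) = 1
Bezout coefficients: 35 × -7 + 41 × 6 = 1
So 35 × -7 ≡ 1 (mod 41)
The inverse is -7 mod 41 = 34
Verification: 35 × 34 = 1190 = 29 × 41 + 1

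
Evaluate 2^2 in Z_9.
2 = 2 (binary 10). Repeated squaring mod 9: 2^1 ≡ 2; 2^2 ≡ 2² = 4 ≡ 4. So 2^2 ≡ 4 (mod 9).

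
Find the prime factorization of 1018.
2 × 509

Divide by primes starting from smallest:
1018 ÷ 2 = 509
509 ÷ 509 = 1

1018 = 2 × 509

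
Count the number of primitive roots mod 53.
Number of primitive roots mod 53 = φ(52) = 24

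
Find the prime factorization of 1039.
1039

Divide by primes starting from smallest:
1039 ÷ 1039 = 1

1039 = 1039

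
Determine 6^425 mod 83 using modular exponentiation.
Using Fermat: 6^{82} ≡ 1 (mod 83). 425 ≡ 15 (mod 82). So 6^{425} ≡ 6^{15} ≡ 20 (mod 83)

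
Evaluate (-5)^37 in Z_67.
Using repeated squaring. (-5) ≡ 62 (mod 67). 37 = 32 + 4 + 1 (binary 100101). Repeated squaring mod 67: 62^1 ≡ 62; 62^2 ≡ 62² = 3844 ≡ 25; 62^4 ≡ 25² = 625 ≡ 22; 62^8 ≡ 22² = 484 ≡ 15; 62^16 ≡ 15² = 225 ≡ 24; 62^32 ≡ 24² = 576 ≡ 40. Multiply: (-5)^37 ≡ 62^32 × 62^4 × 62^1 ≡ 40 × 22 × 62 (mod 67): 40 × 22 = 880 ≡ 9; 9 × 62 = 558 ≡ 22. So (-5)^37 ≡ 22 (mod 67).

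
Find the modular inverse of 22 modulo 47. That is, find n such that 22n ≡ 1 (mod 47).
15

Using Extended Euclidean Algorithm:
gcd(22, 47) = 1
Bezout coefficients: 22 × 15 + 47 × -7 = 1
So 22 × 15 ≡ 1 (mod 47)
The inverse is 15 mod 47 = 15
Verification: 22 × 15 = 330 = 7 × 47 + 1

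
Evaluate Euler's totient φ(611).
552

Prime factorization: 611 = 13 × 47
Using the formula φ(n) = n × Π(1 - 1/p) for each prime factor p:
φ(611) = 611 × (1 - 1/13) × (1 - 1/47)
φ(611) = 552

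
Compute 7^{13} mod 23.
20

Using successive squaring:
Binary expansion of 13: 1101
Powers of 7 mod 23 (each is the square of the previous):
  7^1 ≡ 7 (mod 23)
  7^2 ≡ 7² = 49 ≡ 3 (mod 23)
  7^4 ≡ 3² = 9 ≡ 9 (mod 23)
  7^8 ≡ 9² = 81 ≡ 12 (mod 23)
13 = 8 + 4 + 1, so 7^13 = 7^8 × 7^4 × 7^1 ≡ 12 × 9 × 7 (mod 23)
Multiplying step by step:
  12 × 9 = 108 ≡ 16 (mod 23)
  16 × 7 = 112 ≡ 20 (mod 23)
Result: 7^13 ≡ 20 (mod 23)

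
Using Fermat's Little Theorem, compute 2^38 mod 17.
By Fermat: 2^{16} ≡ 1 (mod 17). 38 = 2×16 + 6. So 2^{38} ≡ 2^{6} ≡ 13 (mod 17)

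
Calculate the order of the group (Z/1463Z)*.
1080

Prime factorization: 1463 = 7 × 11 × 19
Using the formula φ(n) = n × Π(1 - 1/p) for each prime factor p:
φ(1463) = 1463 × (1 - 1/7) × (1 - 1/11) × (1 - 1/19)
φ(1463) = 1080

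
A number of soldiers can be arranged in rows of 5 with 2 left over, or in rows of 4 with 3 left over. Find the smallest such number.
M = 5 × 4 = 20. M₁ = 4, y₁ ≡ 4 (mod 5). M₂ = 5, y₂ ≡ 1 (mod 4). k = 2×4×4 + 3×5×1 ≡ 7 (mod 20). The smallest positive such number is 7.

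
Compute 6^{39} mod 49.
27

Using successive squaring:
Binary expansion of 39: 100111
Powers of 6 mod 49 (each is the square of the previous):
  6^1 ≡ 6 (mod 49)
  6^2 ≡ 6² = 36 ≡ 36 (mod 49)
  6^4 ≡ 36² = 1296 ≡ 22 (mod 49)
  6^8 ≡ 22² = 484 ≡ 43 (mod 49)
  6^16 ≡ 43² = 1849 ≡ 36 (mod 49)
  6^32 ≡ 36² = 1296 ≡ 22 (mod 49)
39 = 32 + 4 + 2 + 1, so 6^39 = 6^32 × 6^4 × 6^2 × 6^1 ≡ 22 × 22 × 36 × 6 (mod 49)
Multiplying step by step:
  22 × 22 = 484 ≡ 43 (mod 49)
  43 × 36 = 1548 ≡ 29 (mod 49)
  29 × 6 = 174 ≡ 27 (mod 49)
Result: 6^39 ≡ 27 (mod 49)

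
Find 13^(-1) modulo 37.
20

Using Extended Euclidean Algorithm:
gcd(13, 37) = 1
Bezout coefficients: 13 × -17 + 37 × 6 = 1
So 13 × -17 ≡ 1 (mod 37)
The inverse is -17 mod 37 = 20
Verification: 13 × 20 = 260 = 7 × 37 + 1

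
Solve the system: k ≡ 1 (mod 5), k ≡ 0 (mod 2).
M = 5 × 2 = 10. M₁ = 2, y₁ ≡ 3 (mod 5). M₂ = 5, y₂ ≡ 1 (mod 2). k = 1×2×3 + 0×5×1 ≡ 6 (mod 10)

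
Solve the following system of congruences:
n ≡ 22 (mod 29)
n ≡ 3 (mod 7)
80

Using the Chinese Remainder Theorem:
M = product of moduli = 203
For equation 1: M_1 = 7, 7 ≡ 7 (mod 29), inverse of 7 mod 29 is 25 (check: 7 × 25 = 175 ≡ 1 (mod 29))
For equation 2: M_2 = 29, 29 ≡ 1 (mod 7), inverse of 29 mod 7 is 1 (check: 1 × 1 = 1 ≡ 1 (mod 7))
Combine: n ≡ Σ r_i×M_i×(M_i⁻¹ mod m_i) = 22×7×25 + 3×29×1 = 3850 + 87 = 3937
3937 mod 203 = 80
n ≡ 80 (mod 203)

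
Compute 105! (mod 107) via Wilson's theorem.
(106)! = (105)! × (106) ≡ -1 (mod 107). So (105)! ≡ -1 × (106)^(-1) ≡ (-1)×(-1) = 1 (mod 107)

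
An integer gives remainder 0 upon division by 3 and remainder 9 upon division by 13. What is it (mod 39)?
M = 3 × 13 = 39. M₁ = 13, y₁ ≡ 1 (mod 3). M₂ = 3, y₂ ≡ 9 (mod 13). r = 0×13×1 + 9×3×9 ≡ 9 (mod 39). The smallest positive such number is 9.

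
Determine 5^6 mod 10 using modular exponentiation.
6 = 4 + 2 (binary 110). Repeated squaring mod 10: 5^1 ≡ 5; 5^2 ≡ 5² = 25 ≡ 5; 5^4 ≡ 5² = 25 ≡ 5. Multiply: 5^6 = 5^4 × 5^2 ≡ 5 × 5 (mod 10): 5 × 5 = 25 ≡ 5. So 5^6 ≡ 5 (mod 10).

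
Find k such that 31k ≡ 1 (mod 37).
31^(-1) ≡ 6 (mod 37). Verification: 31 × 6 = 186 ≡ 1 (mod 37)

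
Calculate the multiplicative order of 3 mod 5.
Powers of 3 mod 5: 3^1≡3, 3^2≡4, 3^3≡2, 3^4≡1. Order = 4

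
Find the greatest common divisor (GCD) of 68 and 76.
4

Using the Euclidean algorithm:
68 = 0 × 76 + 68
76 = 1 × 68 + 8
68 = 8 × 8 + 4
8 = 2 × 4 + 0

GCD(68, 76) = 4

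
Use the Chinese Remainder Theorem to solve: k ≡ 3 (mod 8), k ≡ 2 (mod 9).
M = 8 × 9 = 72. M₁ = 9, y₁ ≡ 1 (mod 8). M₂ = 8, y₂ ≡ 8 (mod 9). k = 3×9×1 + 2×8×8 ≡ 11 (mod 72)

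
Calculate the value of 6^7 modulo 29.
7 = 4 + 2 + 1 (binary 111). Repeated squaring mod 29: 6^1 ≡ 6; 6^2 ≡ 6² = 36 ≡ 7; 6^4 ≡ 7² = 49 ≡ 20. Multiply: 6^7 = 6^4 × 6^2 × 6^1 ≡ 20 × 7 × 6 (mod 29): 20 × 7 = 140 ≡ 24; 24 × 6 = 144 ≡ 28. So 6^7 ≡ 28 (mod 29).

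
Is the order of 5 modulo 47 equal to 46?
Yes, ord_47(5) = 46.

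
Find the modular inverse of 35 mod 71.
35^(-1) ≡ 69 (mod 71). Verification: 35 × 69 = 2415 ≡ 1 (mod 71)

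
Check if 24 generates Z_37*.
p - 1 = 36 has prime divisors 2, 3. Check 24^(36/q) mod 37 for each: 24^(36/2) = 24^18 ≡ 36, 24^(36/3) = 24^12 ≡ 10 (mod 37). None of these is 1, so 24 has order 36 = φ(37), so it is a primitive root mod 37.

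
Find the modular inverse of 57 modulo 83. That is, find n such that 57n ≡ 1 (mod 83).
67

Using Extended Euclidean Algorithm:
gcd(57, 83) = 1
Bezout coefficients: 57 × -16 + 83 × 11 = 1
So 57 × -16 ≡ 1 (mod 83)
The inverse is -16 mod 83 = 67
Verification: 57 × 67 = 3819 = 46 × 83 + 1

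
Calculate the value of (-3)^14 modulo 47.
Using repeated squaring. (-3) ≡ 44 (mod 47). 14 = 8 + 4 + 2 (binary 1110). Repeated squaring mod 47: 44^1 ≡ 44; 44^2 ≡ 44² = 1936 ≡ 9; 44^4 ≡ 9² = 81 ≡ 34; 44^8 ≡ 34² = 1156 ≡ 28. Multiply: (-3)^14 ≡ 44^8 × 44^4 × 44^2 ≡ 28 × 34 × 9 (mod 47): 28 × 34 = 952 ≡ 12; 12 × 9 = 108 ≡ 14. So (-3)^14 ≡ 14 (mod 47).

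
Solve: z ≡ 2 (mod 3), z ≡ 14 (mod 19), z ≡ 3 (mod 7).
M = 3 × 19 × 7 = 399. M₁ = 133, y₁ ≡ 1 (mod 3). M₂ = 21, y₂ ≡ 10 (mod 19). M₃ = 57, y₃ ≡ 1 (mod 7). z = 2×133×1 + 14×21×10 + 3×57×1 ≡ 185 (mod 399)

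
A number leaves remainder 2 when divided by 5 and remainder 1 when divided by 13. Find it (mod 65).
M = 5 × 13 = 65. M₁ = 13, y₁ ≡ 2 (mod 5). M₂ = 5, y₂ ≡ 8 (mod 13). r = 2×13×2 + 1×5×8 ≡ 27 (mod 65)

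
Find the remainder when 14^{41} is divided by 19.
By Fermat: 14^{18} ≡ 1 (mod 19). 41 = 2×18 + 5. So 14^{41} ≡ 14^{5} ≡ 10 (mod 19)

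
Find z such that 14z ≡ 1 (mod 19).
14^(-1) ≡ 15 (mod 19). Verification: 14 × 15 = 210 ≡ 1 (mod 19)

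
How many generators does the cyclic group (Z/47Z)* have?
22

The number of primitive roots modulo p is φ(p-1) = φ(46)
φ(46) = 22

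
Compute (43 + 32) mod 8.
3

(43 + 32) = 75
75 mod 8 = 3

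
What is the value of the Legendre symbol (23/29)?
(23/29) = 23^{14} mod 29 = 1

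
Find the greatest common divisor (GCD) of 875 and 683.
1

Using the Euclidean algorithm:
875 = 1 × 683 + 192
683 = 3 × 192 + 107
192 = 1 × 107 + 85
107 = 1 × 85 + 22
85 = 3 × 22 + 19
22 = 1 × 19 + 3
19 = 6 × 3 + 1
3 = 3 × 1 + 0

GCD(875, 683) = 1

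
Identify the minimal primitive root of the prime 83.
p - 1 = 82 has prime divisors 2, 41. h is a primitive root mod 83 iff h^(82/q) ≢ 1 (mod 83) for each such q.
h = 2: 2^41 ≡ 82, 2^2 ≡ 4 (mod 83); none is 1, so 2 has order 82 and is a primitive root.
The smallest primitive root mod 83 is g = 2.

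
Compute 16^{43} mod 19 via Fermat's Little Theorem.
17

By Fermat's Little Theorem, a^(p-1) ≡ 1 (mod p) for prime p and gcd(a, p) = 1
Here p = 19, so 16^18 ≡ 1 (mod 19)
We can reduce the exponent: 43 mod 18 = 7
So 16^43 ≡ 16^7 (mod 19)
Computing: 16^7 mod 19 = 17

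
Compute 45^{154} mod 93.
69

Using successive squaring:
Binary expansion of 154: 10011010
Powers of 45 mod 93 (each is the square of the previous):
  45^1 ≡ 45 (mod 93)
  45^2 ≡ 45² = 2025 ≡ 72 (mod 93)
  45^4 ≡ 72² = 5184 ≡ 69 (mod 93)
  45^8 ≡ 69² = 4761 ≡ 18 (mod 93)
  45^16 ≡ 18² = 324 ≡ 45 (mod 93)
  45^32 ≡ 45² = 2025 ≡ 72 (mod 93)
  45^64 ≡ 72² = 5184 ≡ 69 (mod 93)
  45^128 ≡ 69² = 4761 ≡ 18 (mod 93)
154 = 128 + 16 + 8 + 2, so 45^154 = 45^128 × 45^16 × 45^8 × 45^2 ≡ 18 × 45 × 18 × 72 (mod 93)
Multiplying step by step:
  18 × 45 = 810 ≡ 66 (mod 93)
  66 × 18 = 1188 ≡ 72 (mod 93)
  72 × 72 = 5184 ≡ 69 (mod 93)
Result: 45^154 ≡ 69 (mod 93)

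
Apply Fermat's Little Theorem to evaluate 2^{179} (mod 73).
37

By Fermat's Little Theorem, a^(p-1) ≡ 1 (mod p) for prime p and gcd(a, p) = 1
Here p = 73, so 2^72 ≡ 1 (mod 73)
We can reduce the exponent: 179 mod 72 = 35
So 2^179 ≡ 2^35 (mod 73)
Computing: 2^35 mod 73 = 37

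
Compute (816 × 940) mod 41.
12

(816 × 940) = 767040
767040 mod 41 = 12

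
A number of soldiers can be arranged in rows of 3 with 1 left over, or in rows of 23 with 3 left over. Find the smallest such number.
M = 3 × 23 = 69. M₁ = 23, y₁ ≡ 2 (mod 3). M₂ = 3, y₂ ≡ 8 (mod 23). m = 1×23×2 + 3×3×8 ≡ 49 (mod 69). The smallest positive such number is 49.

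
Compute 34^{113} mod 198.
166

Using successive squaring:
Binary expansion of 113: 1110001
Powers of 34 mod 198 (each is the square of the previous):
  34^1 ≡ 34 (mod 198)
  34^2 ≡ 34² = 1156 ≡ 166 (mod 198)
  34^4 ≡ 166² = 27556 ≡ 34 (mod 198)
  34^8 ≡ 34² = 1156 ≡ 166 (mod 198)
  34^16 ≡ 166² = 27556 ≡ 34 (mod 198)
  34^32 ≡ 34² = 1156 ≡ 166 (mod 198)
  34^64 ≡ 166² = 27556 ≡ 34 (mod 198)
113 = 64 + 32 + 16 + 1, so 34^113 = 34^64 × 34^32 × 34^16 × 34^1 ≡ 34 × 166 × 34 × 34 (mod 198)
Multiplying step by step:
  34 × 166 = 5644 ≡ 100 (mod 198)
  100 × 34 = 3400 ≡ 34 (mod 198)
  34 × 34 = 1156 ≡ 166 (mod 198)
Result: 34^113 ≡ 166 (mod 198)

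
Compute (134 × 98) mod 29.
24

(134 × 98) = 13132
13132 mod 29 = 24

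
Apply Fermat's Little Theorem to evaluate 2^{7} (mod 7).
2

By Fermat's Little Theorem, a^(p-1) ≡ 1 (mod p) for prime p and gcd(a, p) = 1
Here p = 7, so 2^6 ≡ 1 (mod 7)
We can reduce the exponent: 7 mod 6 = 1
So 2^7 ≡ 2^1 (mod 7)
Computing: 2^1 mod 7 = 2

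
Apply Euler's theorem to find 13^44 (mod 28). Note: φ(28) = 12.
By Euler: 13^{12} ≡ 1 (mod 28) since gcd(13, 28) = 1. 44 = 3×12 + 8. So 13^{44} ≡ 13^{8} ≡ 1 (mod 28)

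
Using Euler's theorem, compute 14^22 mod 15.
By Euler: 14^{8} ≡ 1 (mod 15) since gcd(14, 15) = 1. 22 = 2×8 + 6. So 14^{22} ≡ 14^{6} ≡ 1 (mod 15)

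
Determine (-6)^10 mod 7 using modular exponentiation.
(-6) ≡ 1 (mod 7). 10 = 8 + 2 (binary 1010). Repeated squaring mod 7: 1^1 ≡ 1; 1^2 ≡ 1² = 1 ≡ 1; 1^4 ≡ 1² = 1 ≡ 1; 1^8 ≡ 1² = 1 ≡ 1. Multiply: (-6)^10 ≡ 1^8 × 1^2 ≡ 1 × 1 (mod 7): 1 × 1 = 1 ≡ 1. So (-6)^10 ≡ 1 (mod 7).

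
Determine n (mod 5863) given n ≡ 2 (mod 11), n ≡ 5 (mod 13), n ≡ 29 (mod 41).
2202

Using the Chinese Remainder Theorem:
M = product of moduli = 5863
For equation 1: M_1 = 533, 533 ≡ 5 (mod 11), inverse of 533 mod 11 is 9 (check: 5 × 9 = 45 ≡ 1 (mod 11))
For equation 2: M_2 = 451, 451 ≡ 9 (mod 13), inverse of 451 mod 13 is 3 (check: 9 × 3 = 27 ≡ 1 (mod 13))
For equation 3: M_3 = 143, 143 ≡ 20 (mod 41), inverse of 143 mod 41 is 39 (check: 20 × 39 = 780 ≡ 1 (mod 41))
Combine: n ≡ Σ r_i×M_i×(M_i⁻¹ mod m_i) = 2×533×9 + 5×451×3 + 29×143×39 = 9594 + 6765 + 161733 = 178092
178092 mod 5863 = 2202
n ≡ 2202 (mod 5863)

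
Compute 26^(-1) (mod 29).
19

Using Extended Euclidean Algorithm:
gcd(26, 29) = 1
Bezout coefficients: 26 × -10 + 29 × 9 = 1
So 26 × -10 ≡ 1 (mod 29)
The inverse is -10 mod 29 = 19
Verification: 26 × 19 = 494 = 17 × 29 + 1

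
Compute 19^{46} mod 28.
9

Using successive squaring:
Binary expansion of 46: 101110
Powers of 19 mod 28 (each is the square of the previous):
  19^1 ≡ 19 (mod 28)
  19^2 ≡ 19² = 361 ≡ 25 (mod 28)
  19^4 ≡ 25² = 625 ≡ 9 (mod 28)
  19^8 ≡ 9² = 81 ≡ 25 (mod 28)
  19^16 ≡ 25² = 625 ≡ 9 (mod 28)
  19^32 ≡ 9² = 81 ≡ 25 (mod 28)
46 = 32 + 8 + 4 + 2, so 19^46 = 19^32 × 19^8 × 19^4 × 19^2 ≡ 25 × 25 × 9 × 25 (mod 28)
Multiplying step by step:
  25 × 25 = 625 ≡ 9 (mod 28)
  9 × 9 = 81 ≡ 25 (mod 28)
  25 × 25 = 625 ≡ 9 (mod 28)
Result: 19^46 ≡ 9 (mod 28)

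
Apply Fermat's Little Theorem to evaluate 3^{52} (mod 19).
17

By Fermat's Little Theorem, a^(p-1) ≡ 1 (mod p) for prime p and gcd(a, p) = 1
Here p = 19, so 3^18 ≡ 1 (mod 19)
We can reduce the exponent: 52 mod 18 = 16
So 3^52 ≡ 3^16 (mod 19)
Computing: 3^16 mod 19 = 17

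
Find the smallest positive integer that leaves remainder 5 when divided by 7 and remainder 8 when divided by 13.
M = 7 × 13 = 91. M₁ = 13, y₁ ≡ 6 (mod 7). M₂ = 7, y₂ ≡ 2 (mod 13). m = 5×13×6 + 8×7×2 ≡ 47 (mod 91). The smallest positive such number is 47.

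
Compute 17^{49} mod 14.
3

Using successive squaring:
Binary expansion of 49: 110001
Powers of 17 mod 14 (each is the square of the previous):
  17^1 ≡ 3 (mod 14)
  17^2 ≡ 3² = 9 ≡ 9 (mod 14)
  17^4 ≡ 9² = 81 ≡ 11 (mod 14)
  17^8 ≡ 11² = 121 ≡ 9 (mod 14)
  17^16 ≡ 9² = 81 ≡ 11 (mod 14)
  17^32 ≡ 11² = 121 ≡ 9 (mod 14)
49 = 32 + 16 + 1, so 17^49 = 17^32 × 17^16 × 17^1 ≡ 9 × 11 × 3 (mod 14)
Multiplying step by step:
  9 × 11 = 99 ≡ 1 (mod 14)
  1 × 3 = 3 ≡ 3 (mod 14)
Result: 17^49 ≡ 3 (mod 14)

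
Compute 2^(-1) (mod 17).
2^(-1) ≡ 9 (mod 17). Verification: 2 × 9 = 18 ≡ 1 (mod 17)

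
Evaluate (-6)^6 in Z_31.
(-6) ≡ 25 (mod 31). 6 = 4 + 2 (binary 110). Repeated squaring mod 31: 25^1 ≡ 25; 25^2 ≡ 25² = 625 ≡ 5; 25^4 ≡ 5² = 25 ≡ 25. Multiply: (-6)^6 ≡ 25^4 × 25^2 ≡ 25 × 5 (mod 31): 25 × 5 = 125 ≡ 1. So (-6)^6 ≡ 1 (mod 31).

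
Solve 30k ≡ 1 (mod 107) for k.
25

Using Extended Euclidean Algorithm:
gcd(30, 107) = 1
Bezout coefficients: 30 × 25 + 107 × -7 = 1
So 30 × 25 ≡ 1 (mod 107)
The inverse is 25 mod 107 = 25
Verification: 30 × 25 = 750 = 7 × 107 + 1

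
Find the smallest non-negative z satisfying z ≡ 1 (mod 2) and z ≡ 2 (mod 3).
M = 2 × 3 = 6. M₁ = 3, y₁ ≡ 1 (mod 2). M₂ = 2, y₂ ≡ 2 (mod 3). z = 1×3×1 + 2×2×2 ≡ 5 (mod 6)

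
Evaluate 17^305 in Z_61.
Using Fermat: 17^{60} ≡ 1 (mod 61). 305 ≡ 5 (mod 60). So 17^{305} ≡ 17^{5} ≡ 21 (mod 61)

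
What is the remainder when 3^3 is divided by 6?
3 = 2 + 1 (binary 11). Repeated squaring mod 6: 3^1 ≡ 3; 3^2 ≡ 3² = 9 ≡ 3. Multiply: 3^3 = 3^2 × 3^1 ≡ 3 × 3 (mod 6): 3 × 3 = 9 ≡ 3. So 3^3 ≡ 3 (mod 6).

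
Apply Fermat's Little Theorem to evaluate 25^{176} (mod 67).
1

By Fermat's Little Theorem, a^(p-1) ≡ 1 (mod p) for prime p and gcd(a, p) = 1
Here p = 67, so 25^66 ≡ 1 (mod 67)
We can reduce the exponent: 176 mod 66 = 44
So 25^176 ≡ 25^44 (mod 67)
Computing: 25^44 mod 67 = 1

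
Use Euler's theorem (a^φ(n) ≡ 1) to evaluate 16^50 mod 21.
By Euler: 16^{12} ≡ 1 (mod 21) since gcd(16, 21) = 1. 50 = 4×12 + 2. So 16^{50} ≡ 16^{2} ≡ 4 (mod 21)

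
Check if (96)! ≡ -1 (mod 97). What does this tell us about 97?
(96)! mod 97 = 96. Since this equals -1 (mod 97), Wilson confirms 97 is prime.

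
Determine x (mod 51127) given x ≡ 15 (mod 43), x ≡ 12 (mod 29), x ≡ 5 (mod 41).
22719

Using the Chinese Remainder Theorem:
M = product of moduli = 51127
For equation 1: M_1 = 1189, 1189 ≡ 28 (mod 43), inverse of 1189 mod 43 is 20 (check: 28 × 20 = 560 ≡ 1 (mod 43))
For equation 2: M_2 = 1763, 1763 ≡ 23 (mod 29), inverse of 1763 mod 29 is 24 (check: 23 × 24 = 552 ≡ 1 (mod 29))
For equation 3: M_3 = 1247, 1247 ≡ 17 (mod 41), inverse of 1247 mod 41 is 29 (check: 17 × 29 = 493 ≡ 1 (mod 41))
Combine: x ≡ Σ r_i×M_i×(M_i⁻¹ mod m_i) = 15×1189×20 + 12×1763×24 + 5×1247×29 = 356700 + 507744 + 180815 = 1045259
1045259 mod 51127 = 22719
x ≡ 22719 (mod 51127)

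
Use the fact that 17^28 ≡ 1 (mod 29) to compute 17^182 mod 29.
By Fermat: 17^{28} ≡ 1 (mod 29). 182 = 6×28 + 14. So 17^{182} ≡ 17^{14} ≡ 28 (mod 29)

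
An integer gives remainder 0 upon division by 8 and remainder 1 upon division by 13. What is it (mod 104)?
M = 8 × 13 = 104. M₁ = 13, y₁ ≡ 5 (mod 8). M₂ = 8, y₂ ≡ 5 (mod 13). x = 0×13×5 + 1×8×5 ≡ 40 (mod 104). The smallest positive such number is 40.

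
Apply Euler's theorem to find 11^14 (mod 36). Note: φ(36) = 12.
By Euler: 11^{12} ≡ 1 (mod 36) since gcd(11, 36) = 1. 14 = 1×12 + 2. So 11^{14} ≡ 11^{2} ≡ 13 (mod 36)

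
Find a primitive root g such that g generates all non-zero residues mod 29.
p - 1 = 28 has prime divisors 2, 7. h is a primitive root mod 29 iff h^(28/q) ≢ 1 (mod 29) for each such q.
h = 2: 2^14 ≡ 28, 2^4 ≡ 16 (mod 29); none is 1, so 2 has order 28 and is a primitive root.
The smallest primitive root mod 29 is g = 2.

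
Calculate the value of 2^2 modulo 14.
2 = 2 (binary 10). Repeated squaring mod 14: 2^1 ≡ 2; 2^2 ≡ 2² = 4 ≡ 4. So 2^2 ≡ 4 (mod 14).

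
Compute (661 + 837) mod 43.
36

(661 + 837) = 1498
1498 mod 43 = 36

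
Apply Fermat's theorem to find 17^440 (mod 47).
By Fermat: 17^{46} ≡ 1 (mod 47). 440 ≡ 26 (mod 46). So 17^{440} ≡ 17^{26} ≡ 25 (mod 47)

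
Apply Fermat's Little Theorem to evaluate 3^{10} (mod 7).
4

By Fermat's Little Theorem, a^(p-1) ≡ 1 (mod p) for prime p and gcd(a, p) = 1
Here p = 7, so 3^6 ≡ 1 (mod 7)
We can reduce the exponent: 10 mod 6 = 4
So 3^10 ≡ 3^4 (mod 7)
Computing: 3^4 mod 7 = 4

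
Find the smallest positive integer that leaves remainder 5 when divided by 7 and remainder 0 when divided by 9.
M = 7 × 9 = 63. M₁ = 9, y₁ ≡ 4 (mod 7). M₂ = 7, y₂ ≡ 4 (mod 9). z = 5×9×4 + 0×7×4 ≡ 54 (mod 63). The smallest positive such number is 54.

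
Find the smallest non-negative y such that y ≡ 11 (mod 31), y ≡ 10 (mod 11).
197

Using the Chinese Remainder Theorem:
M = product of moduli = 341
For equation 1: M_1 = 11, 11 ≡ 11 (mod 31), inverse of 11 mod 31 is 17 (check: 11 × 17 = 187 ≡ 1 (mod 31))
For equation 2: M_2 = 31, 31 ≡ 9 (mod 11), inverse of 31 mod 11 is 5 (check: 9 × 5 = 45 ≡ 1 (mod 11))
Combine: y ≡ Σ r_i×M_i×(M_i⁻¹ mod m_i) = 11×11×17 + 10×31×5 = 2057 + 1550 = 3607
3607 mod 341 = 197
y ≡ 197 (mod 341)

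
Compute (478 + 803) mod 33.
27

(478 + 803) = 1281
1281 mod 33 = 27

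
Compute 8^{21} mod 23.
3

Using successive squaring:
Binary expansion of 21: 10101
Powers of 8 mod 23 (each is the square of the previous):
  8^1 ≡ 8 (mod 23)
  8^2 ≡ 8² = 64 ≡ 18 (mod 23)
  8^4 ≡ 18² = 324 ≡ 2 (mod 23)
  8^8 ≡ 2² = 4 ≡ 4 (mod 23)
  8^16 ≡ 4² = 16 ≡ 16 (mod 23)
21 = 16 + 4 + 1, so 8^21 = 8^16 × 8^4 × 8^1 ≡ 16 × 2 × 8 (mod 23)
Multiplying step by step:
  16 × 2 = 32 ≡ 9 (mod 23)
  9 × 8 = 72 ≡ 3 (mod 23)
Result: 8^21 ≡ 3 (mod 23)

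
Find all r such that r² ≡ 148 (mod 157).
The square roots of 148 mod 157 are 84 and 73. Verify: 84² = 7056 ≡ 148 (mod 157)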